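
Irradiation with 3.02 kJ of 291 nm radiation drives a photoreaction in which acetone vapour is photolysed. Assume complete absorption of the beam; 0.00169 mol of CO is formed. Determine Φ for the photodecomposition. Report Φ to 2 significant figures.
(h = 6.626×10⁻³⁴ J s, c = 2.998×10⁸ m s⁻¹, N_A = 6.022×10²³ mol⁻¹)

Photon energy at 291 nm: hc/λ = (6.626×10⁻³⁴)(2.998×10⁸)/(291×10⁻⁹) = 6.826×10⁻¹⁹ J.
Incident energy: 3.02 kJ = 3020 J.
Photons incident: 3020 / 6.826×10⁻¹⁹ = 4.424×10²¹, i.e. 4.424×10²¹/6.022×10²³ = 0.007346 mol.
Φ = 0.00169 mol / 0.007346 mol photons = 0.23.

Φ = 0.23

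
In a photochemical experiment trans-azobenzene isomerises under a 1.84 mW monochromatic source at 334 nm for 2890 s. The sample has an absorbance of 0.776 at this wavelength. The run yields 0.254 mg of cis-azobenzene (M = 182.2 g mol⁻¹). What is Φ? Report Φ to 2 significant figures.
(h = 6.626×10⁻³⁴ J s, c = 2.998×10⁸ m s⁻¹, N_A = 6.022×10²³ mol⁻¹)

Φ = 0.11

Product: 0.254 mg / 182.2 g mol⁻¹ = 1.394×10⁻⁶ mol.
Photon energy at 334 nm: hc/λ = (6.626×10⁻³⁴)(2.998×10⁸)/(334×10⁻⁹) = 5.948×10⁻¹⁹ J.
Energy delivered: (1.84 mW)(2890 s) = 5.318 J.
Photons incident: 5.318 / 5.948×10⁻¹⁹ = 8.941×10¹⁸, i.e. 8.941×10¹⁸/6.022×10²³ = 1.485×10⁻⁵ mol.
Fraction absorbed: 1 − 10^(−0.776) = 0.8325.
Photons absorbed: 0.8325 × 1.485×10⁻⁵ = 1.236×10⁻⁵ mol.
Φ = 1.394×10⁻⁶ mol / 1.236×10⁻⁵ mol photons = 0.11.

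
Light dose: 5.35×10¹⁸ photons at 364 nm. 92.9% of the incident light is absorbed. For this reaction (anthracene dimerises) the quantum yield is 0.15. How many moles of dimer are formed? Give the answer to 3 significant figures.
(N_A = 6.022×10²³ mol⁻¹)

1.24×10⁻⁶ mol

Moles of photons: 5.35×10¹⁸ / 6.022×10²³ = 8.884×10⁻⁶ mol.
Photons absorbed: 0.929 × 8.884×10⁻⁶ = 8.253×10⁻⁶ mol.
Product: Φ × n_abs = 0.15 × 8.253×10⁻⁶ = 1.238×10⁻⁶ mol.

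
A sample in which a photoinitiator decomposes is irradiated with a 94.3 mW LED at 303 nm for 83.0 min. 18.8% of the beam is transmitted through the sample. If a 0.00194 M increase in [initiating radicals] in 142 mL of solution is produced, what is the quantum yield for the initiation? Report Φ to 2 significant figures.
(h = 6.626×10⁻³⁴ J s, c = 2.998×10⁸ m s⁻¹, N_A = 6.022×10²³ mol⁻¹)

Φ = 0.29

Product: (0.00194 M)(0.142 L) = 2.755×10⁻⁴ mol.
Photon energy at 303 nm: hc/λ = (6.626×10⁻³⁴)(2.998×10⁸)/(303×10⁻⁹) = 6.556×10⁻¹⁹ J.
Energy delivered: (94.3 mW)(4980 s) = 469.6 J.
Photons incident: 469.6 / 6.556×10⁻¹⁹ = 7.163×10²⁰, i.e. 7.163×10²⁰/6.022×10²³ = 0.001189 mol.
Fraction absorbed: 1 − 18.8/100 = 0.8120.
Photons absorbed: 0.8120 × 0.001189 = 9.655×10⁻⁴ mol.
Φ = 2.755×10⁻⁴ mol / 9.655×10⁻⁴ mol photons = 0.29.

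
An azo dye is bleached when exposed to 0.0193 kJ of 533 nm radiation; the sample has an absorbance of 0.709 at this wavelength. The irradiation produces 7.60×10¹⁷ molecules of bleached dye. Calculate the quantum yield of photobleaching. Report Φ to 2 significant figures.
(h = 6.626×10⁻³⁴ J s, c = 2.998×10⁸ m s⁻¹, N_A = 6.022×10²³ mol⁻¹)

Φ = 0.018

Product: 7.60×10¹⁷ / 6.022×10²³ = 1.262×10⁻⁶ mol.
Photon energy at 533 nm: hc/λ = (6.626×10⁻³⁴)(2.998×10⁸)/(533×10⁻⁹) = 3.727×10⁻¹⁹ J.
Incident energy: 0.0193 kJ = 19.3 J.
Photons incident: 19.3 / 3.727×10⁻¹⁹ = 5.178×10¹⁹, i.e. 5.178×10¹⁹/6.022×10²³ = 8.598×10⁻⁵ mol.
Fraction absorbed: 1 − 10^(−0.709) = 0.8046.
Photons absorbed: 0.8046 × 8.598×10⁻⁵ = 6.918×10⁻⁵ mol.
Φ = 1.262×10⁻⁶ mol / 6.918×10⁻⁵ mol photons = 0.018.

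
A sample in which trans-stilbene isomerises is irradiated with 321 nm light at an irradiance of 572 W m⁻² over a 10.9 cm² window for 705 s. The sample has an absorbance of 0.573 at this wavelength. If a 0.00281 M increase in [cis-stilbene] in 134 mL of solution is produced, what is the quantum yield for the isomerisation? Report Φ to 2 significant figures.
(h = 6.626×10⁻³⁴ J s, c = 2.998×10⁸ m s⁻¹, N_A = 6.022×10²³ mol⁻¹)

Φ = 0.44

Product: (0.00281 M)(0.134 L) = 3.765×10⁻⁴ mol.
Photon energy at 321 nm: hc/λ = (6.626×10⁻³⁴)(2.998×10⁸)/(321×10⁻⁹) = 6.188×10⁻¹⁹ J.
Energy delivered: (572 W m⁻²)(10.9×10⁻⁴ m²)(705 s) = 439.6 J.
Photons incident: 439.6 / 6.188×10⁻¹⁹ = 7.104×10²⁰, i.e. 7.104×10²⁰/6.022×10²³ = 0.001180 mol.
Fraction absorbed: 1 − 10^(−0.573) = 0.7327.
Photons absorbed: 0.7327 × 0.001180 = 8.646×10⁻⁴ mol.
Φ = 3.765×10⁻⁴ mol / 8.646×10⁻⁴ mol photons = 0.44.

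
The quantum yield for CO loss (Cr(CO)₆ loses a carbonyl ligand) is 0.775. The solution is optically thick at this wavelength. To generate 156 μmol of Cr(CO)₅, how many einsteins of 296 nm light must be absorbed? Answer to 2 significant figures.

2.0e-4 einstein

Product: 156 μmol = 1.56e-4 mol.
Photons that must be absorbed: 1.56e-4 / 0.775 = 2.013e-4 mol.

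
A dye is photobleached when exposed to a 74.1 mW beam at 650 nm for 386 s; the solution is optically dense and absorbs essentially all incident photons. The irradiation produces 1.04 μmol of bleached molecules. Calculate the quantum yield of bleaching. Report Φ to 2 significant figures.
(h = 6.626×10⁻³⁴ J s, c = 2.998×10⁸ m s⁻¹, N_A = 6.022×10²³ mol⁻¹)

Φ = 0.0067

Product: 1.04 μmol = 1.04×10⁻⁶ mol.
Photon energy at 650 nm: hc/λ = (6.626×10⁻³⁴)(2.998×10⁸)/(650×10⁻⁹) = 3.056×10⁻¹⁹ J.
Energy delivered: (74.1 mW)(386 s) = 28.60 J.
Photons incident: 28.60 / 3.056×10⁻¹⁹ = 9.359×10¹⁹, i.e. 9.359×10¹⁹/6.022×10²³ = 1.554×10⁻⁴ mol.
Φ = 1.04×10⁻⁶ mol / 1.554×10⁻⁴ mol photons = 0.0067.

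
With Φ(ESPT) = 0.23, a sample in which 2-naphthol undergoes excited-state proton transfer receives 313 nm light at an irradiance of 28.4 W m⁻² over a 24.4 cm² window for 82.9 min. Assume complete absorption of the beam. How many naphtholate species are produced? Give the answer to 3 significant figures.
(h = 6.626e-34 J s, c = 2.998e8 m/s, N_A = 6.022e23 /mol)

1.25e20 species

Photon energy at 313 nm: hc/λ = (6.626e-34)(2.998e8)/(313e-9) = 6.347e-19 J.
Energy delivered: (28.4 W m⁻²)(24.4e-4 m²)(4974 s) = 344.7 J.
Photons incident: 344.7 / 6.347e-19 = 5.431e20, i.e. 5.431e20/6.022e23 = 9.019e-4 mol.
Product: Φ × n_abs = 0.23 × 9.019e-4 = 2.074e-4 mol.
As a count: 2.074e-4 × 6.022e23 = 1.25e20.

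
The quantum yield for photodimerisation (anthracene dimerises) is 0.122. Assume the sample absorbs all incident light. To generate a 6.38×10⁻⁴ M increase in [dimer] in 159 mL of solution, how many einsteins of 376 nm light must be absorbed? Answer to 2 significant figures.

Product: (6.38×10⁻⁴ M)(0.159 L) = 1.014×10⁻⁴ mol.
Photons that must be absorbed: 1.014×10⁻⁴ / 0.122 = 8.311×10⁻⁴ mol.

8.3×10⁻⁴ einstein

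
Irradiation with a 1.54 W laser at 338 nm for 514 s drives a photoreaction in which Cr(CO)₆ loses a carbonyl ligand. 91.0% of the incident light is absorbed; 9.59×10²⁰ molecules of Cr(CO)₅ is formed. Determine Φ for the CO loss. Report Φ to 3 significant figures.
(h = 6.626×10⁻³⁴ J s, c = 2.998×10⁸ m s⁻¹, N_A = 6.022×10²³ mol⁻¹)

Product: 9.59×10²⁰ / 6.022×10²³ = 0.001592 mol.
Photon energy at 338 nm: hc/λ = (6.626×10⁻³⁴)(2.998×10⁸)/(338×10⁻⁹) = 5.877×10⁻¹⁹ J.
Energy delivered: (1.54 W)(514 s) = 791.6 J.
Photons incident: 791.6 / 5.877×10⁻¹⁹ = 1.347×10²¹, i.e. 1.347×10²¹/6.022×10²³ = 0.002237 mol.
Photons absorbed: 0.910 × 0.002237 = 0.002036 mol.
Φ = 0.001592 mol / 0.002036 mol photons = 0.782.

Φ = 0.782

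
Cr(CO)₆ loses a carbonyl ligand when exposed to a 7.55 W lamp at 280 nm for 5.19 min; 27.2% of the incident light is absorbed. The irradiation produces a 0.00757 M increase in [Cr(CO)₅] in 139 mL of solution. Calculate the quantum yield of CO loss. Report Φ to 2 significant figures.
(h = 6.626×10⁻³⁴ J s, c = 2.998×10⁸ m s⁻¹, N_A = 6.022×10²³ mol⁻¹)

Product: (0.00757 M)(0.139 L) = 0.001052 mol.
Photon energy at 280 nm: hc/λ = (6.626×10⁻³⁴)(2.998×10⁸)/(280×10⁻⁹) = 7.095×10⁻¹⁹ J.
Energy delivered: (7.55 W)(311.4 s) = 2351 J.
Photons incident: 2351 / 7.095×10⁻¹⁹ = 3.314×10²¹, i.e. 3.314×10²¹/6.022×10²³ = 0.005503 mol.
Photons absorbed: 0.272 × 0.005503 = 0.001497 mol.
Φ = 0.001052 mol / 0.001497 mol photons = 0.70.

Φ = 0.70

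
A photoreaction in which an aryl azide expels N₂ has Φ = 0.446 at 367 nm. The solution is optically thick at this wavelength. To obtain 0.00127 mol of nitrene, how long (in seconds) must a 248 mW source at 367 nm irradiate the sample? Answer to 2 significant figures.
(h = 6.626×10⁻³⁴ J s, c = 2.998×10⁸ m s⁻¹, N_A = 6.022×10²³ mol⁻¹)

t ≈ 3700 s

Photons that must be absorbed: 0.00127 / 0.446 = 0.002848 mol.
Photon energy: hc/λ = 5.413×10⁻¹⁹ J; per mole, 3.260×10⁵ J mol⁻¹.
Energy required: 0.002848 × 3.260×10⁵ = 928.4 J.
Time: 928.4 J / 0.248 W = 3700 s.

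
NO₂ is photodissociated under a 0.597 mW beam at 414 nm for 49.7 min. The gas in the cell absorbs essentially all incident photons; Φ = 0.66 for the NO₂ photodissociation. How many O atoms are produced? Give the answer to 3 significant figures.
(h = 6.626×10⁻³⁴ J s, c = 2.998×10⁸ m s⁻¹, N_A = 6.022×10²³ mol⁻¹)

Photon energy at 414 nm: hc/λ = (6.626×10⁻³⁴)(2.998×10⁸)/(414×10⁻⁹) = 4.798×10⁻¹⁹ J.
Energy delivered: (0.597 mW)(2982 s) = 1.780 J.
Photons incident: 1.780 / 4.798×10⁻¹⁹ = 3.710×10¹⁸, i.e. 3.710×10¹⁸/6.022×10²³ = 6.161×10⁻⁶ mol.
Product: Φ × n_abs = 0.66 × 6.161×10⁻⁶ = 4.066×10⁻⁶ mol.
As a count: 4.066×10⁻⁶ × 6.022×10²³ = 2.45×10¹⁸.

2.45×10¹⁸ atoms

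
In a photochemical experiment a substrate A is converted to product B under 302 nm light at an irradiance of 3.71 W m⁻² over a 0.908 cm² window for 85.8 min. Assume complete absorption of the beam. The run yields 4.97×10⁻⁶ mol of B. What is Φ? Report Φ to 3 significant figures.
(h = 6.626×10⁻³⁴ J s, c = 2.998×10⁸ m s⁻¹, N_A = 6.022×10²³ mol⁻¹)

Φ = 1.14

Photon energy at 302 nm: hc/λ = (6.626×10⁻³⁴)(2.998×10⁸)/(302×10⁻⁹) = 6.578×10⁻¹⁹ J.
Energy delivered: (3.71 W m⁻²)(0.908×10⁻⁴ m²)(5148 s) = 1.734 J.
Photons incident: 1.734 / 6.578×10⁻¹⁹ = 2.636×10¹⁸, i.e. 2.636×10¹⁸/6.022×10²³ = 4.377×10⁻⁶ mol.
Φ = 4.97×10⁻⁶ mol / 4.377×10⁻⁶ mol photons = 1.14.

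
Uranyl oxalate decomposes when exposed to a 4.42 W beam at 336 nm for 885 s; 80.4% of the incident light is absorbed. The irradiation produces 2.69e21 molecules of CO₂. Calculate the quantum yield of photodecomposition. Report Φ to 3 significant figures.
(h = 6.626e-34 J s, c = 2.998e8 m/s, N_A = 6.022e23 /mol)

Φ = 0.506

Product: 2.69e21 / 6.022e23 = 0.004467 mol.
Photon energy at 336 nm: hc/λ = (6.626e-34)(2.998e8)/(336e-9) = 5.912e-19 J.
Energy delivered: (4.42 W)(885 s) = 3912 J.
Photons incident: 3912 / 5.912e-19 = 6.617e21, i.e. 6.617e21/6.022e23 = 0.01099 mol.
Photons absorbed: 0.804 × 0.01099 = 0.008836 mol.
Φ = 0.004467 mol / 0.008836 mol photons = 0.506.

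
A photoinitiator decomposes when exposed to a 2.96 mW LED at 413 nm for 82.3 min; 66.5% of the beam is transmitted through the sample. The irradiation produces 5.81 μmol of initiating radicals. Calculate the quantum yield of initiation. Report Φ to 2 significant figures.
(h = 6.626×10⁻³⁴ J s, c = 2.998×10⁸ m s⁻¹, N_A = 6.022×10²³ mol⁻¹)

Φ = 0.34

Product: 5.81 μmol = 5.81×10⁻⁶ mol.
Photon energy at 413 nm: hc/λ = (6.626×10⁻³⁴)(2.998×10⁸)/(413×10⁻⁹) = 4.810×10⁻¹⁹ J.
Energy delivered: (2.96 mW)(4938 s) = 14.62 J.
Photons incident: 14.62 / 4.810×10⁻¹⁹ = 3.040×10¹⁹, i.e. 3.040×10¹⁹/6.022×10²³ = 5.048×10⁻⁵ mol.
Fraction absorbed: 1 − 66.5/100 = 0.3350.
Photons absorbed: 0.3350 × 5.048×10⁻⁵ = 1.691×10⁻⁵ mol.
Φ = 5.81×10⁻⁶ mol / 1.691×10⁻⁵ mol photons = 0.34.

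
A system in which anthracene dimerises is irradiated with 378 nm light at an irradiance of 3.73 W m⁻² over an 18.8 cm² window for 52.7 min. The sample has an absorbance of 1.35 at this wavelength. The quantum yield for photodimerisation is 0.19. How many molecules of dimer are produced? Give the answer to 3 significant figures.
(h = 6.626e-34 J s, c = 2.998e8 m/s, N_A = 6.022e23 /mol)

Photon energy at 378 nm: hc/λ = (6.626e-34)(2.998e8)/(378e-9) = 5.255e-19 J.
Energy delivered: (3.73 W m⁻²)(18.8e-4 m²)(3162 s) = 22.17 J.
Photons incident: 22.17 / 5.255e-19 = 4.219e19, i.e. 4.219e19/6.022e23 = 7.006e-5 mol.
Fraction absorbed: 1 − 10^(−1.35) = 0.9553.
Photons absorbed: 0.9553 × 7.006e-5 = 6.693e-5 mol.
Product: Φ × n_abs = 0.19 × 6.693e-5 = 1.272e-5 mol.
As a count: 1.272e-5 × 6.022e23 = 7.66e18.

7.66e18 molecules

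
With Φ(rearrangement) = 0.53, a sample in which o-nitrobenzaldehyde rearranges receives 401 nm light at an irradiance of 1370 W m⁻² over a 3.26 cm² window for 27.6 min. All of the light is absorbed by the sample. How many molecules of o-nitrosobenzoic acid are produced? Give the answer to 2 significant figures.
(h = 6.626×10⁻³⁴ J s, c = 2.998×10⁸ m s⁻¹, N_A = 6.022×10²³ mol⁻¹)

7.9×10²⁰ molecules

Photon energy at 401 nm: hc/λ = (6.626×10⁻³⁴)(2.998×10⁸)/(401×10⁻⁹) = 4.954×10⁻¹⁹ J.
Energy delivered: (1370 W m⁻²)(3.26×10⁻⁴ m²)(1656 s) = 739.6 J.
Photons incident: 739.6 / 4.954×10⁻¹⁹ = 1.493×10²¹, i.e. 1.493×10²¹/6.022×10²³ = 0.002479 mol.
Product: Φ × n_abs = 0.53 × 0.002479 = 0.001314 mol.
As a count: 0.001314 × 6.022×10²³ = 7.9×10²⁰.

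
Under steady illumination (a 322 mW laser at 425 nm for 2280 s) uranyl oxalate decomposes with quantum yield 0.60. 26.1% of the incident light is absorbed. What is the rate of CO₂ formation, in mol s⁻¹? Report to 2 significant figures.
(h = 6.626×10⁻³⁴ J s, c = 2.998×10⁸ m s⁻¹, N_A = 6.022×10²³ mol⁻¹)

1.8×10⁻⁷ mol s⁻¹

Photon energy at 425 nm: hc/λ = (6.626×10⁻³⁴)(2.998×10⁸)/(425×10⁻⁹) = 4.674×10⁻¹⁹ J.
Energy delivered: (322 mW)(2280 s) = 734.2 J.
Photons incident: 734.2 / 4.674×10⁻¹⁹ = 1.571×10²¹, i.e. 1.571×10²¹/6.022×10²³ = 0.002609 mol.
Photons absorbed: 0.261 × 0.002609 = 6.809×10⁻⁴ mol.
Product formed: 0.60 × 6.809×10⁻⁴ = 4.085×10⁻⁴ mol.
Rate: 4.085×10⁻⁴ / 2280 s = 1.8×10⁻⁷ mol s⁻¹.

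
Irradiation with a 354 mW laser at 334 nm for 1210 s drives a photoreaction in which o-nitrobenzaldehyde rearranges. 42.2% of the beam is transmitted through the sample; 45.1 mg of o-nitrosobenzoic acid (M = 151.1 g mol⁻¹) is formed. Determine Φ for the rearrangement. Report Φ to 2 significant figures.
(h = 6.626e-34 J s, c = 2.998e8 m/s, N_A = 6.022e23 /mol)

Product: 45.1 mg / 151.1 g mol⁻¹ = 2.985e-4 mol.
Photon energy at 334 nm: hc/λ = (6.626e-34)(2.998e8)/(334e-9) = 5.948e-19 J.
Energy delivered: (354 mW)(1210 s) = 428.3 J.
Photons incident: 428.3 / 5.948e-19 = 7.201e20, i.e. 7.201e20/6.022e23 = 0.001196 mol.
Fraction absorbed: 1 − 42.2/100 = 0.5780.
Photons absorbed: 0.5780 × 0.001196 = 6.913e-4 mol.
Φ = 2.985e-4 mol / 6.913e-4 mol photons = 0.43.

Φ = 0.43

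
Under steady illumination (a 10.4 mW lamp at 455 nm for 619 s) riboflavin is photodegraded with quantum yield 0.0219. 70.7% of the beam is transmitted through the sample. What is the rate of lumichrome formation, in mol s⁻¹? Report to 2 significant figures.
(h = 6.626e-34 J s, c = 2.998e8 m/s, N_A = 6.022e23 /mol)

Photon energy at 455 nm: hc/λ = (6.626e-34)(2.998e8)/(455e-9) = 4.366e-19 J.
Energy delivered: (10.4 mW)(619 s) = 6.438 J.
Photons incident: 6.438 / 4.366e-19 = 1.475e19, i.e. 1.475e19/6.022e23 = 2.449e-5 mol.
Fraction absorbed: 1 − 70.7/100 = 0.2930.
Photons absorbed: 0.2930 × 2.449e-5 = 7.176e-6 mol.
Product formed: 0.0219 × 7.176e-6 = 1.572e-7 mol.
Rate: 1.572e-7 / 619 s = 2.5e-10 mol s⁻¹.

2.5e-10 mol s⁻¹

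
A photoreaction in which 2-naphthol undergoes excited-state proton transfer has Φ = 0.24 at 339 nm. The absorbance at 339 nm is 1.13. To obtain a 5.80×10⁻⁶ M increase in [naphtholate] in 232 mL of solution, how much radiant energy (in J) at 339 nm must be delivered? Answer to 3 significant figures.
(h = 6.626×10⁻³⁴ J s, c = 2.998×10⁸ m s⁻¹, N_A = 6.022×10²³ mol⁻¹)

2.14 J

Product: (5.80×10⁻⁶ M)(0.232 L) = 1.346×10⁻⁶ mol.
Photons that must be absorbed: 1.346×10⁻⁶ / 0.24 = 5.608×10⁻⁶ mol.
Fraction absorbed: 1 − 10^(−1.13) = 0.9259.
Incident photons needed: 5.608×10⁻⁶ / 0.9259 = 6.057×10⁻⁶ mol.
Photon energy: hc/λ = 5.860×10⁻¹⁹ J; per mole, 3.529×10⁵ J mol⁻¹.
Energy required: 6.057×10⁻⁶ × 3.529×10⁵ = 2.14 J.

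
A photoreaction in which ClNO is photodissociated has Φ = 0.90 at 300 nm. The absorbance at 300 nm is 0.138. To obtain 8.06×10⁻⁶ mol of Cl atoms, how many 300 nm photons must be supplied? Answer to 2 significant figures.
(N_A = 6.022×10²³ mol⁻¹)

2.0×10¹⁹ photons

Photons that must be absorbed: 8.06×10⁻⁶ / 0.90 = 8.956×10⁻⁶ mol.
Fraction absorbed: 1 − 10^(−0.138) = 0.2722.
Incident photons needed: 8.956×10⁻⁶ / 0.2722 = 3.290×10⁻⁵ mol.
Photon count: 3.290×10⁻⁵ × 6.022×10²³ = 2.0×10¹⁹.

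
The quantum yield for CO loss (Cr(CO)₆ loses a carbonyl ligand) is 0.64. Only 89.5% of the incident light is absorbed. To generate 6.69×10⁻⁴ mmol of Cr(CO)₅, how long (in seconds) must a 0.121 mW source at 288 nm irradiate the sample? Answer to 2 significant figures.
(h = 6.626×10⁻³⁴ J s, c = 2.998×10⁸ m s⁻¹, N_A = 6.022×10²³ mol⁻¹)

t ≈ 4000 s

Product: 6.69×10⁻⁴ mmol = 6.69×10⁻⁷ mol.
Photons that must be absorbed: 6.69×10⁻⁷ / 0.64 = 1.045×10⁻⁶ mol.
Incident photons needed: 1.045×10⁻⁶ / 0.895 = 1.168×10⁻⁶ mol.
Photon energy: hc/λ = 6.897×10⁻¹⁹ J; per mole, 4.153×10⁵ J mol⁻¹.
Energy required: 1.168×10⁻⁶ × 4.153×10⁵ = 0.4851 J.
Time: 0.4851 J / 0.000121 W = 4000 s.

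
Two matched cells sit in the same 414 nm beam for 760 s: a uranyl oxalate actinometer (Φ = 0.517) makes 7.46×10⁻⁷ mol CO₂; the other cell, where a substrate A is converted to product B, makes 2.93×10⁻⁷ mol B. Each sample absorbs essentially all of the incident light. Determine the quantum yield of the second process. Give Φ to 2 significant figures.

Photons absorbed by the actinometer: 7.46×10⁻⁷ / 0.517 = 1.443×10⁻⁶ mol.
Φ(unknown) = 2.93×10⁻⁷ / 1.443×10⁻⁶ = 0.20.

Φ = 0.20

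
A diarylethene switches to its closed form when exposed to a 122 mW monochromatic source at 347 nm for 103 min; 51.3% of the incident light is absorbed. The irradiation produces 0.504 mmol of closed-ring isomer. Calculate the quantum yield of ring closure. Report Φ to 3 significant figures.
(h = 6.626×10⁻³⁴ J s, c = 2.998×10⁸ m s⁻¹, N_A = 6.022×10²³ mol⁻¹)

Product: 0.504 mmol = 5.04×10⁻⁴ mol.
Photon energy at 347 nm: hc/λ = (6.626×10⁻³⁴)(2.998×10⁸)/(347×10⁻⁹) = 5.725×10⁻¹⁹ J.
Energy delivered: (122 mW)(6180 s) = 754.0 J.
Photons incident: 754.0 / 5.725×10⁻¹⁹ = 1.317×10²¹, i.e. 1.317×10²¹/6.022×10²³ = 0.002187 mol.
Photons absorbed: 0.513 × 0.002187 = 0.001122 mol.
Φ = 5.04×10⁻⁴ mol / 0.001122 mol photons = 0.449.

Φ = 0.449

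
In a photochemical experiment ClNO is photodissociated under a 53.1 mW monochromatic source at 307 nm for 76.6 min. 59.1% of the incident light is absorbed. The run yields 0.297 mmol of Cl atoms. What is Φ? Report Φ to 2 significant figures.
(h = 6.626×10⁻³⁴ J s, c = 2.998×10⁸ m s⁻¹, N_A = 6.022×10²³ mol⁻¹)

Φ = 0.80

Product: 0.297 mmol = 2.97×10⁻⁴ mol.
Photon energy at 307 nm: hc/λ = (6.626×10⁻³⁴)(2.998×10⁸)/(307×10⁻⁹) = 6.471×10⁻¹⁹ J.
Energy delivered: (53.1 mW)(4596 s) = 244.0 J.
Photons incident: 244.0 / 6.471×10⁻¹⁹ = 3.771×10²⁰, i.e. 3.771×10²⁰/6.022×10²³ = 6.262×10⁻⁴ mol.
Photons absorbed: 0.591 × 6.262×10⁻⁴ = 3.701×10⁻⁴ mol.
Φ = 2.97×10⁻⁴ mol / 3.701×10⁻⁴ mol photons = 0.80.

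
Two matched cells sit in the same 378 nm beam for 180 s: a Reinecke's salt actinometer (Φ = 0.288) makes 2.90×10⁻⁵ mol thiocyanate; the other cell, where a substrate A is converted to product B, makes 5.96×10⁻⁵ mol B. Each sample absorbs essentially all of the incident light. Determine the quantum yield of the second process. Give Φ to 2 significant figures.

Photons absorbed by the actinometer: 2.90×10⁻⁵ / 0.288 = 1.007×10⁻⁴ mol.
Φ(unknown) = 5.96×10⁻⁵ / 1.007×10⁻⁴ = 0.59.

Φ = 0.59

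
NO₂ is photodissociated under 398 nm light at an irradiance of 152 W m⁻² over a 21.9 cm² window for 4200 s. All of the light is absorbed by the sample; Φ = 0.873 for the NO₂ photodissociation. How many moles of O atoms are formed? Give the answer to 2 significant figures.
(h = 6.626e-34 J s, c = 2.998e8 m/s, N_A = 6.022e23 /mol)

0.0041 mol

Photon energy at 398 nm: hc/λ = (6.626e-34)(2.998e8)/(398e-9) = 4.991e-19 J.
Energy delivered: (152 W m⁻²)(21.9e-4 m²)(4200 s) = 1398 J.
Photons incident: 1398 / 4.991e-19 = 2.801e21, i.e. 2.801e21/6.022e23 = 0.004651 mol.
Product: Φ × n_abs = 0.873 × 0.004651 = 0.004060 mol.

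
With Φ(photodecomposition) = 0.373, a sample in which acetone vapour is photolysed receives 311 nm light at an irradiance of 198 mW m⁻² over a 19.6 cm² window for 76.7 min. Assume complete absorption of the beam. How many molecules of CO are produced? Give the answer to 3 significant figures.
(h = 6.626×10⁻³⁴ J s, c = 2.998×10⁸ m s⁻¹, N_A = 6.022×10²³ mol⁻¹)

1.04×10¹⁸ molecules

Photon energy at 311 nm: hc/λ = (6.626×10⁻³⁴)(2.998×10⁸)/(311×10⁻⁹) = 6.387×10⁻¹⁹ J.
Energy delivered: (198 mW m⁻²)(19.6×10⁻⁴ m²)(4602 s) = 1.786 J.
Photons incident: 1.786 / 6.387×10⁻¹⁹ = 2.796×10¹⁸, i.e. 2.796×10¹⁸/6.022×10²³ = 4.643×10⁻⁶ mol.
Product: Φ × n_abs = 0.373 × 4.643×10⁻⁶ = 1.732×10⁻⁶ mol.
As a count: 1.732×10⁻⁶ × 6.022×10²³ = 1.04×10¹⁸.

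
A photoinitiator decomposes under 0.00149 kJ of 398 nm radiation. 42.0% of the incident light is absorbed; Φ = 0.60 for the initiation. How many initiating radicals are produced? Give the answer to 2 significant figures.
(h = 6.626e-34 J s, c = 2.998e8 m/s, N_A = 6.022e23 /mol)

Photon energy at 398 nm: hc/λ = (6.626e-34)(2.998e8)/(398e-9) = 4.991e-19 J.
Incident energy: 0.00149 kJ = 1.49 J.
Photons incident: 1.49 / 4.991e-19 = 2.985e18, i.e. 2.985e18/6.022e23 = 4.957e-6 mol.
Photons absorbed: 0.420 × 4.957e-6 = 2.082e-6 mol.
Product: Φ × n_abs = 0.60 × 2.082e-6 = 1.249e-6 mol.
As a count: 1.249e-6 × 6.022e23 = 7.5e17.

7.5e17 initiating radicals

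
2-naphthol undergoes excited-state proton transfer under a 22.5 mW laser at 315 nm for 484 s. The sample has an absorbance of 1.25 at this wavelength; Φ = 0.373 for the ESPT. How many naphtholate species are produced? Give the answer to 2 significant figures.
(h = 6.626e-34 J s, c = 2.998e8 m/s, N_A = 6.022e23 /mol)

Photon energy at 315 nm: hc/λ = (6.626e-34)(2.998e8)/(315e-9) = 6.306e-19 J.
Energy delivered: (22.5 mW)(484 s) = 10.89 J.
Photons incident: 10.89 / 6.306e-19 = 1.727e19, i.e. 1.727e19/6.022e23 = 2.868e-5 mol.
Fraction absorbed: 1 − 10^(−1.25) = 0.9438.
Photons absorbed: 0.9438 × 2.868e-5 = 2.707e-5 mol.
Product: Φ × n_abs = 0.373 × 2.707e-5 = 1.010e-5 mol.
As a count: 1.010e-5 × 6.022e23 = 6.1e18.

6.1e18 species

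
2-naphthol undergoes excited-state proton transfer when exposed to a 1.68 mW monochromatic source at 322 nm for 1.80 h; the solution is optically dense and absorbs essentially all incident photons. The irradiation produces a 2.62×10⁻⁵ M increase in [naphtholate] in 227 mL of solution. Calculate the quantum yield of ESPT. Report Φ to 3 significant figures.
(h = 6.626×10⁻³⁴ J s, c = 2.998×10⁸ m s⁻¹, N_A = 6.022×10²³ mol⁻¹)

Product: (2.62×10⁻⁵ M)(0.227 L) = 5.947×10⁻⁶ mol.
Photon energy at 322 nm: hc/λ = (6.626×10⁻³⁴)(2.998×10⁸)/(322×10⁻⁹) = 6.169×10⁻¹⁹ J.
Energy delivered: (1.68 mW)(6480 s) = 10.89 J.
Photons incident: 10.89 / 6.169×10⁻¹⁹ = 1.765×10¹⁹, i.e. 1.765×10¹⁹/6.022×10²³ = 2.931×10⁻⁵ mol.
Φ = 5.947×10⁻⁶ mol / 2.931×10⁻⁵ mol photons = 0.203.

Φ = 0.203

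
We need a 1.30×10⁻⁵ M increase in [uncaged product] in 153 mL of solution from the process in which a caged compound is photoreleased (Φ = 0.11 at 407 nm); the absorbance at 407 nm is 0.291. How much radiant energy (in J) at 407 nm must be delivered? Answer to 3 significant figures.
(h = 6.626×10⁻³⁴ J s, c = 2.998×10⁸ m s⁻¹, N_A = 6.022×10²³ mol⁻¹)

10.9 J

Product: (1.30×10⁻⁵ M)(0.153 L) = 1.989×10⁻⁶ mol.
Photons that must be absorbed: 1.989×10⁻⁶ / 0.11 = 1.808×10⁻⁵ mol.
Fraction absorbed: 1 − 10^(−0.291) = 0.4883.
Incident photons needed: 1.808×10⁻⁵ / 0.4883 = 3.703×10⁻⁵ mol.
Photon energy: hc/λ = 4.881×10⁻¹⁹ J; per mole, 2.939×10⁵ J mol⁻¹.
Energy required: 3.703×10⁻⁵ × 2.939×10⁵ = 10.9 J.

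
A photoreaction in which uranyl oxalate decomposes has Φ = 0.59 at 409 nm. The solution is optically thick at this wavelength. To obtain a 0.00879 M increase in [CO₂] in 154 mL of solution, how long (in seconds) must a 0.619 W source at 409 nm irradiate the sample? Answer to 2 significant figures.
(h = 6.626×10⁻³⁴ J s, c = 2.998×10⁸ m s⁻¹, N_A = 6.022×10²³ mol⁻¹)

Product: (0.00879 M)(0.154 L) = 0.001354 mol.
Photons that must be absorbed: 0.001354 / 0.59 = 0.002295 mol.
Photon energy: hc/λ = 4.857×10⁻¹⁹ J; per mole, 2.925×10⁵ J mol⁻¹.
Energy required: 0.002295 × 2.925×10⁵ = 671.3 J.
Time: 671.3 J / 0.619 W = 1100 s.

t ≈ 1100 s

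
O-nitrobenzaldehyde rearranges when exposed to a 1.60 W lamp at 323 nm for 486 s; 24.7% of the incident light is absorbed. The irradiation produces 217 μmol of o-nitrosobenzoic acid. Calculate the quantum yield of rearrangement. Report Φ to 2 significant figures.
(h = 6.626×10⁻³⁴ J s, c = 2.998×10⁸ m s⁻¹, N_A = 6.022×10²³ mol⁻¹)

Φ = 0.42

Product: 217 μmol = 2.17×10⁻⁴ mol.
Photon energy at 323 nm: hc/λ = (6.626×10⁻³⁴)(2.998×10⁸)/(323×10⁻⁹) = 6.150×10⁻¹⁹ J.
Energy delivered: (1.60 W)(486 s) = 777.6 J.
Photons incident: 777.6 / 6.150×10⁻¹⁹ = 1.264×10²¹, i.e. 1.264×10²¹/6.022×10²³ = 0.002099 mol.
Photons absorbed: 0.247 × 0.002099 = 5.185×10⁻⁴ mol.
Φ = 2.17×10⁻⁴ mol / 5.185×10⁻⁴ mol photons = 0.42.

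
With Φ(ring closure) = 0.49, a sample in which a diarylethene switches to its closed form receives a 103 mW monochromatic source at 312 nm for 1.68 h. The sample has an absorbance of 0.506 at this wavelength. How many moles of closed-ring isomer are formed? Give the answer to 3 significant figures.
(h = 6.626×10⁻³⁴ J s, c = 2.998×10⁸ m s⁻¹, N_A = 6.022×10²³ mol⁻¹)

5.48×10⁻⁴ mol

Photon energy at 312 nm: hc/λ = (6.626×10⁻³⁴)(2.998×10⁸)/(312×10⁻⁹) = 6.367×10⁻¹⁹ J.
Energy delivered: (103 mW)(6048 s) = 622.9 J.
Photons incident: 622.9 / 6.367×10⁻¹⁹ = 9.783×10²⁰, i.e. 9.783×10²⁰/6.022×10²³ = 0.001625 mol.
Fraction absorbed: 1 − 10^(−0.506) = 0.6881.
Photons absorbed: 0.6881 × 0.001625 = 0.001118 mol.
Product: Φ × n_abs = 0.49 × 0.001118 = 5.478×10⁻⁴ mol.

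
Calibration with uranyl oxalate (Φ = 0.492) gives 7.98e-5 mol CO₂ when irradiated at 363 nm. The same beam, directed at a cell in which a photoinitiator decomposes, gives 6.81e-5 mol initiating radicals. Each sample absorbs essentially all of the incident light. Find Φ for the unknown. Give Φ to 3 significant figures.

Photons absorbed by the actinometer: 7.98e-5 / 0.492 = 1.622e-4 mol.
Φ(unknown) = 6.81e-5 / 1.622e-4 = 0.420.

Φ = 0.420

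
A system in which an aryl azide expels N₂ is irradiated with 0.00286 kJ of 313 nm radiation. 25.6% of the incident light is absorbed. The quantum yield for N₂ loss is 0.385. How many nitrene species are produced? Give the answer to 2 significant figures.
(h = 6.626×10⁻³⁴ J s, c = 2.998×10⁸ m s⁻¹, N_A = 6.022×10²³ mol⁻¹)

4.4×10¹⁷ species

Photon energy at 313 nm: hc/λ = (6.626×10⁻³⁴)(2.998×10⁸)/(313×10⁻⁹) = 6.347×10⁻¹⁹ J.
Incident energy: 0.00286 kJ = 2.86 J.
Photons incident: 2.86 / 6.347×10⁻¹⁹ = 4.506×10¹⁸, i.e. 4.506×10¹⁸/6.022×10²³ = 7.483×10⁻⁶ mol.
Photons absorbed: 0.256 × 7.483×10⁻⁶ = 1.916×10⁻⁶ mol.
Product: Φ × n_abs = 0.385 × 1.916×10⁻⁶ = 7.377×10⁻⁷ mol.
As a count: 7.377×10⁻⁷ × 6.022×10²³ = 4.4×10¹⁷.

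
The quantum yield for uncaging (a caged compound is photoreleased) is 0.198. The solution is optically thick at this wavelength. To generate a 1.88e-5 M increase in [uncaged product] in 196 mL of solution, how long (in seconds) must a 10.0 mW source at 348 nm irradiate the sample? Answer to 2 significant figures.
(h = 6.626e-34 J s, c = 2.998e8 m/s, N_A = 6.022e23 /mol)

Product: (1.88e-5 M)(0.196 L) = 3.685e-6 mol.
Photons that must be absorbed: 3.685e-6 / 0.198 = 1.861e-5 mol.
Photon energy: hc/λ = 5.708e-19 J; per mole, 3.437e5 J mol⁻¹.
Energy required: 1.861e-5 × 3.437e5 = 6.396 J.
Time: 6.396 J / 0.01 W = 640 s.

t ≈ 640 s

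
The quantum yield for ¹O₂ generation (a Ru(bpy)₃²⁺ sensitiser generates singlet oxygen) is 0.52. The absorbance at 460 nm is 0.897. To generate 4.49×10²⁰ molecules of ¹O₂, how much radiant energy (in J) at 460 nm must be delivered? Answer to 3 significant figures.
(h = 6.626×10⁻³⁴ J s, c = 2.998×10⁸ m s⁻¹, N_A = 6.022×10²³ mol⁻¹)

427 J

Product: 4.49×10²⁰ / 6.022×10²³ = 7.456×10⁻⁴ mol.
Photons that must be absorbed: 7.456×10⁻⁴ / 0.52 = 0.001434 mol.
Fraction absorbed: 1 − 10^(−0.897) = 0.8732.
Incident photons needed: 0.001434 / 0.8732 = 0.001642 mol.
Photon energy: hc/λ = 4.318×10⁻¹⁹ J; per mole, 2.600×10⁵ J mol⁻¹.
Energy required: 0.001642 × 2.600×10⁵ = 427 J.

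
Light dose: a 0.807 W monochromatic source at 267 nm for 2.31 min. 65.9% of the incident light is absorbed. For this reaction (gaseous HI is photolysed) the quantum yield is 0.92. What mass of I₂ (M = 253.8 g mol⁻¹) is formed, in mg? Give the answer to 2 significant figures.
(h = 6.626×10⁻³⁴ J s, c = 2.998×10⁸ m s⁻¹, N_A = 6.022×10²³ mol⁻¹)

Photon energy at 267 nm: hc/λ = (6.626×10⁻³⁴)(2.998×10⁸)/(267×10⁻⁹) = 7.440×10⁻¹⁹ J.
Energy delivered: (0.807 W)(138.6 s) = 111.9 J.
Photons incident: 111.9 / 7.440×10⁻¹⁹ = 1.504×10²⁰, i.e. 1.504×10²⁰/6.022×10²³ = 2.498×10⁻⁴ mol.
Photons absorbed: 0.659 × 2.498×10⁻⁴ = 1.646×10⁻⁴ mol.
Product: Φ × n_abs = 0.92 × 1.646×10⁻⁴ = 1.514×10⁻⁴ mol.
Mass: 1.514×10⁻⁴ × 253.8 = 0.03843 g = 38 mg.

38 mg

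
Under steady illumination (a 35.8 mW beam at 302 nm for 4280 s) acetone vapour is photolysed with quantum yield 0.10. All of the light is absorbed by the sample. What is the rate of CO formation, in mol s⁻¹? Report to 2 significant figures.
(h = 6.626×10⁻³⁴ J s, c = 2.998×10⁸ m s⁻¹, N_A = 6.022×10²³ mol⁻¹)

9.0×10⁻⁹ mol s⁻¹

Photon energy at 302 nm: hc/λ = (6.626×10⁻³⁴)(2.998×10⁸)/(302×10⁻⁹) = 6.578×10⁻¹⁹ J.
Energy delivered: (35.8 mW)(4280 s) = 153.2 J.
Photons incident: 153.2 / 6.578×10⁻¹⁹ = 2.329×10²⁰, i.e. 2.329×10²⁰/6.022×10²³ = 3.867×10⁻⁴ mol.
Product formed: 0.10 × 3.867×10⁻⁴ = 3.867×10⁻⁵ mol.
Rate: 3.867×10⁻⁵ / 4280 s = 9.0×10⁻⁹ mol s⁻¹.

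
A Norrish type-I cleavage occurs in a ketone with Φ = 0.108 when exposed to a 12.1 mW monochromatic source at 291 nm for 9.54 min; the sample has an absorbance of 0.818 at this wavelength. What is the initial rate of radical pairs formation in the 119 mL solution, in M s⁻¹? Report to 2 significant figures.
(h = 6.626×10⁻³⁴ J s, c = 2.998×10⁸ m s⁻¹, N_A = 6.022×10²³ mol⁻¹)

Photon energy at 291 nm: hc/λ = (6.626×10⁻³⁴)(2.998×10⁸)/(291×10⁻⁹) = 6.826×10⁻¹⁹ J.
Energy delivered: (12.1 mW)(572.4 s) = 6.926 J.
Photons incident: 6.926 / 6.826×10⁻¹⁹ = 1.015×10¹⁹, i.e. 1.015×10¹⁹/6.022×10²³ = 1.685×10⁻⁵ mol.
Fraction absorbed: 1 − 10^(−0.818) = 0.8479.
Photons absorbed: 0.8479 × 1.685×10⁻⁵ = 1.429×10⁻⁵ mol.
Product formed: 0.108 × 1.429×10⁻⁵ = 1.543×10⁻⁶ mol.
Rate: 1.543×10⁻⁶ mol / (572.4 s × 0.119 L) = 2.3×10⁻⁸ M s⁻¹.

2.3×10⁻⁸ M s⁻¹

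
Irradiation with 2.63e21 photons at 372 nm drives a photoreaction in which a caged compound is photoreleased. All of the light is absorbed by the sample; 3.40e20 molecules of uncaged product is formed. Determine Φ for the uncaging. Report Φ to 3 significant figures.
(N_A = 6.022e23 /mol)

Product: 3.40e20 / 6.022e23 = 5.646e-4 mol.
Moles of photons: 2.63e21 / 6.022e23 = 0.004367 mol.
Φ = 5.646e-4 mol / 0.004367 mol photons = 0.129.

Φ = 0.129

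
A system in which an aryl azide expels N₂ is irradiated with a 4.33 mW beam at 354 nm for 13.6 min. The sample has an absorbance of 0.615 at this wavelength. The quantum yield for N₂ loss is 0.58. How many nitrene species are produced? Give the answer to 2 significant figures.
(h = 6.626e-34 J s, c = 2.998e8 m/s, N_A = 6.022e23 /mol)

Photon energy at 354 nm: hc/λ = (6.626e-34)(2.998e8)/(354e-9) = 5.612e-19 J.
Energy delivered: (4.33 mW)(816 s) = 3.533 J.
Photons incident: 3.533 / 5.612e-19 = 6.295e18, i.e. 6.295e18/6.022e23 = 1.045e-5 mol.
Fraction absorbed: 1 − 10^(−0.615) = 0.7573.
Photons absorbed: 0.7573 × 1.045e-5 = 7.914e-6 mol.
Product: Φ × n_abs = 0.58 × 7.914e-6 = 4.590e-6 mol.
As a count: 4.590e-6 × 6.022e23 = 2.8e18.

2.8e18 species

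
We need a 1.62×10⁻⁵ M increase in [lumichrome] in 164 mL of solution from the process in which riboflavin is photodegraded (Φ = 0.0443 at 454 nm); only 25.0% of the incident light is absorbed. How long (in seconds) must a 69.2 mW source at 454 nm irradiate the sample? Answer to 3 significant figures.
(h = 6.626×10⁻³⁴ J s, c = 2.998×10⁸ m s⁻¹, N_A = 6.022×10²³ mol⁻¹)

Product: (1.62×10⁻⁵ M)(0.164 L) = 2.657×10⁻⁶ mol.
Photons that must be absorbed: 2.657×10⁻⁶ / 0.0443 = 5.998×10⁻⁵ mol.
Incident photons needed: 5.998×10⁻⁵ / 0.250 = 2.399×10⁻⁴ mol.
Photon energy: hc/λ = 4.375×10⁻¹⁹ J; per mole, 2.635×10⁵ J mol⁻¹.
Energy required: 2.399×10⁻⁴ × 2.635×10⁵ = 63.21 J.
Time: 63.21 J / 0.0692 W = 913 s.

t ≈ 913 s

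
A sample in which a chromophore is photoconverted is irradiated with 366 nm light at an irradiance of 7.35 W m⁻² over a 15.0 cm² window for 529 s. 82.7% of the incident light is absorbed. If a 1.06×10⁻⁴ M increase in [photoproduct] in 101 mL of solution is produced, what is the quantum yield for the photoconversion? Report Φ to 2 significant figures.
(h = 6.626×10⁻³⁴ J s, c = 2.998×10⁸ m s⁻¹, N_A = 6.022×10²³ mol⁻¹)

Product: (1.06×10⁻⁴ M)(0.101 L) = 1.071×10⁻⁵ mol.
Photon energy at 366 nm: hc/λ = (6.626×10⁻³⁴)(2.998×10⁸)/(366×10⁻⁹) = 5.428×10⁻¹⁹ J.
Energy delivered: (7.35 W m⁻²)(15.0×10⁻⁴ m²)(529 s) = 5.832 J.
Photons incident: 5.832 / 5.428×10⁻¹⁹ = 1.074×10¹⁹, i.e. 1.074×10¹⁹/6.022×10²³ = 1.783×10⁻⁵ mol.
Photons absorbed: 0.827 × 1.783×10⁻⁵ = 1.475×10⁻⁵ mol.
Φ = 1.071×10⁻⁵ mol / 1.475×10⁻⁵ mol photons = 0.73.

Φ = 0.73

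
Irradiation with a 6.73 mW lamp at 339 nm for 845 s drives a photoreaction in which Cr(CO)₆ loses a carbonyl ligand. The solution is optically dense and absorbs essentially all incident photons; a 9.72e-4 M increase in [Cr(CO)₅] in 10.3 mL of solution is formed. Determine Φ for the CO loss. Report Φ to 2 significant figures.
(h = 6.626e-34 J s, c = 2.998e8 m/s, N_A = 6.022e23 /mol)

Product: (9.72e-4 M)(0.0103 L) = 1.001e-5 mol.
Photon energy at 339 nm: hc/λ = (6.626e-34)(2.998e8)/(339e-9) = 5.860e-19 J.
Energy delivered: (6.73 mW)(845 s) = 5.687 J.
Photons incident: 5.687 / 5.860e-19 = 9.705e18, i.e. 9.705e18/6.022e23 = 1.612e-5 mol.
Φ = 1.001e-5 mol / 1.612e-5 mol photons = 0.62.

Φ = 0.62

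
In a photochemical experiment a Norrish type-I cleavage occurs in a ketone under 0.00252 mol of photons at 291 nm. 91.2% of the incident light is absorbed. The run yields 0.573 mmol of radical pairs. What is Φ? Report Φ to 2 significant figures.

Product: 0.573 mmol = 5.73e-4 mol.
Photons absorbed: 0.912 × 0.00252 = 0.002298 mol.
Φ = 5.73e-4 mol / 0.002298 mol photons = 0.25.

Φ = 0.25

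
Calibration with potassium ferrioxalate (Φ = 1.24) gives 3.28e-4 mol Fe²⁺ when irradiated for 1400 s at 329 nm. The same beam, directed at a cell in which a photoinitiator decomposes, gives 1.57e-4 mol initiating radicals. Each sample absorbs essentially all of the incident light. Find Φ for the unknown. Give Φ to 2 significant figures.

Photons absorbed by the actinometer: 3.28e-4 / 1.24 = 2.645e-4 mol.
Φ(unknown) = 1.57e-4 / 2.645e-4 = 0.59.

Φ = 0.59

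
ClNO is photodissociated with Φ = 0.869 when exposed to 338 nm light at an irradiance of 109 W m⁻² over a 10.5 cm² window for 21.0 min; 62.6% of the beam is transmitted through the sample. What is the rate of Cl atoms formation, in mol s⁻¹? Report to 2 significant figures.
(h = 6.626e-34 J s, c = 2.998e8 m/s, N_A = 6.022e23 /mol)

1.1e-7 mol s⁻¹

Photon energy at 338 nm: hc/λ = (6.626e-34)(2.998e8)/(338e-9) = 5.877e-19 J.
Energy delivered: (109 W m⁻²)(10.5e-4 m²)(1260 s) = 144.2 J.
Photons incident: 144.2 / 5.877e-19 = 2.454e20, i.e. 2.454e20/6.022e23 = 4.075e-4 mol.
Fraction absorbed: 1 − 62.6/100 = 0.3740.
Photons absorbed: 0.3740 × 4.075e-4 = 1.524e-4 mol.
Product formed: 0.869 × 1.524e-4 = 1.324e-4 mol.
Rate: 1.324e-4 / 1260 s = 1.1e-7 mol s⁻¹.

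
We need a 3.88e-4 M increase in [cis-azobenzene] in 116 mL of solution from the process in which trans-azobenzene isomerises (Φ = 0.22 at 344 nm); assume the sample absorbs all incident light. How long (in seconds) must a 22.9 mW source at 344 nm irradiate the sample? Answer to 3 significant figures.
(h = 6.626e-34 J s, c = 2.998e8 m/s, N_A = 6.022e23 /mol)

t ≈ 3110 s

Product: (3.88e-4 M)(0.116 L) = 4.501e-5 mol.
Photons that must be absorbed: 4.501e-5 / 0.22 = 2.046e-4 mol.
Photon energy: hc/λ = 5.775e-19 J; per mole, 3.478e5 J mol⁻¹.
Energy required: 2.046e-4 × 3.478e5 = 71.16 J.
Time: 71.16 J / 0.0229 W = 3110 s.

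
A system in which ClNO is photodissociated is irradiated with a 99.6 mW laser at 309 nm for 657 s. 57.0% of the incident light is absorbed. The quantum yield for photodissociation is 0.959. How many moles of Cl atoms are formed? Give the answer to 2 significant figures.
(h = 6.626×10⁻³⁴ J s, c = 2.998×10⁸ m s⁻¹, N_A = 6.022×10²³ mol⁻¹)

9.2×10⁻⁵ mol

Photon energy at 309 nm: hc/λ = (6.626×10⁻³⁴)(2.998×10⁸)/(309×10⁻⁹) = 6.429×10⁻¹⁹ J.
Energy delivered: (99.6 mW)(657 s) = 65.44 J.
Photons incident: 65.44 / 6.429×10⁻¹⁹ = 1.018×10²⁰, i.e. 1.018×10²⁰/6.022×10²³ = 1.690×10⁻⁴ mol.
Photons absorbed: 0.570 × 1.690×10⁻⁴ = 9.633×10⁻⁵ mol.
Product: Φ × n_abs = 0.959 × 9.633×10⁻⁵ = 9.238×10⁻⁵ mol.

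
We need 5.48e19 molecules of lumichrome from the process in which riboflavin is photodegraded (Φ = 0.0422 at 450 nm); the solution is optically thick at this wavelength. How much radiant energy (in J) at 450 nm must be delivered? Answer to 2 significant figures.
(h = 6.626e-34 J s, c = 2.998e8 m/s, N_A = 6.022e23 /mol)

Product: 5.48e19 / 6.022e23 = 9.100e-5 mol.
Photons that must be absorbed: 9.100e-5 / 0.0422 = 0.002156 mol.
Photon energy: hc/λ = 4.414e-19 J; per mole, 2.658e5 J mol⁻¹.
Energy required: 0.002156 × 2.658e5 = 570 J.

570 J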